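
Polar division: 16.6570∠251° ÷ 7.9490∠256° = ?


r = 16.6570 / 7.9490 = 2.0955
theta = 251° - 256° = -5° = 355° (mod 360)

2.0955 cis(355°)


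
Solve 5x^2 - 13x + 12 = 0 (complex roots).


disc = (-13)^2 - 4*5*12 = 169 - 240 = -71
sqrt(|disc|) = sqrt(71) = 8.4261
Real part = 13/(2*5) = 1.3000
Imag part = 8.4261/(2*5) = 0.8426

1.3000 ± 0.8426i


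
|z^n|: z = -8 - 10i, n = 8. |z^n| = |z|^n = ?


|z| = sqrt(64+100) = sqrt(164) = 12.8062
|z^8| = |z|^8 = (sqrt(164))^8 = 164^4 = 723394816

|z^8| = 723394816


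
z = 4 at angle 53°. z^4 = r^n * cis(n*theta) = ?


r^4 = 4^4 = 256
n*theta = 4*53° = 212° = 212° (mod 360)
a = 256*cos(212°) = -217.1003
b = 256*sin(212°) = -135.6593

256 cis(212°) = -217.1003 - 135.6593i


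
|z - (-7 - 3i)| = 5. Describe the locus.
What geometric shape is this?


|z - z0| = r is a circle with center z0 and radius r.
Center = (-7, -3), radius = 5

Circle with center (-7, -3) and radius 5


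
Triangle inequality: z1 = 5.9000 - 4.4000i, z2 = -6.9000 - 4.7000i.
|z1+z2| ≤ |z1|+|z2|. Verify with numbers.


|z1| = sqrt(5.9^2 + (-4.4)^2) = sqrt(54.17) = 7.3600
|z2| = sqrt((-6.9)^2 + (-4.7)^2) = sqrt(69.7) = 8.3487
z1+z2 = -1.0000 - 9.1000i
|z1+z2| = sqrt(83.81) = 9.1548
|z1|+|z2| = 7.3600 + 8.3487 = 15.7087

|z1+z2| = 9.1548 ≤ |z1|+|z2| = 15.7087 (verified)


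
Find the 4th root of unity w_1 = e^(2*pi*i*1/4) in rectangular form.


Angle = 360*1/4 = 90°
a = cos(90°) = 0
b = sin(90°) = 1.0000

0 + 1.0000i


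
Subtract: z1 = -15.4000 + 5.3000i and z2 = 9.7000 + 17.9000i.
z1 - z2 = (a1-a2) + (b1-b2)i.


Real: -15.4 - 9.7 = -25.1
Imag: 5.3 - 17.9 = -12.6

-25.1000 - 12.6000i


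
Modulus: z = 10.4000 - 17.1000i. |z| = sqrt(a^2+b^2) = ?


|z| = sqrt(10.4^2 + (-17.1)^2) = sqrt(108.16 + 292.41) = sqrt(400.57) = 20.0142

|z| = 20.0142


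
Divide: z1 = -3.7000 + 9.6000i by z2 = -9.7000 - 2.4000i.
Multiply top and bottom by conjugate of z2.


Conjugate of z2 = -9.7000 + 2.4000i
Numerator: (-3.7000 + 9.6000i)(-9.7000 + 2.4000i) = 12.8500 - 102.0000i
Denominator: (-9.7)^2 + (-2.4)^2 = 99.85
Result = (12.8500 - 102.0000i)/99.85

0.1287 - 1.0215i


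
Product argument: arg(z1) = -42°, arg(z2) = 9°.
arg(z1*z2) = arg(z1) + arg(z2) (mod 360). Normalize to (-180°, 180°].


arg(z1*z2) = -42° + 9° = -33°
Normalized to (-180°, 180°]: -33°

-33°


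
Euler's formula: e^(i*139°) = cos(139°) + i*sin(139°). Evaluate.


cos(139°) = -0.7547
sin(139°) = 0.6561

e^(i*139°) = -0.7547 + 0.6561i


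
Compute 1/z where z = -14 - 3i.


|z|^2 = 196+9 = 205
1/z = (-14 + 3i)/205

1/z = -0.0683 + 0.0146i


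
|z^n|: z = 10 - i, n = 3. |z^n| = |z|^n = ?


|z| = sqrt(100+1) = sqrt(101) = 10.0499
|z^3| = |z|^3 = (sqrt(101))^3 = 101*sqrt(101)

|z^3| = 101*sqrt(101) ≈ 1015.0374


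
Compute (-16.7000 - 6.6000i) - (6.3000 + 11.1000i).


Real: -16.7 - 6.3 = -23
Imag: -6.6 - 11.1 = -17.7

-23.0000 - 17.7000i


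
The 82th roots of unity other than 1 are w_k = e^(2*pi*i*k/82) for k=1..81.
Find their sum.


With w = e^(2*pi*i/82), all 82 of the 82th roots of unity w^0 = 1, w, ..., w^(81) sum to 0: 1 + w + ... + w^(81) = (1 - w^82)/(1 - w) = 0 since w^82 = 1, w ≠ 1.
Removing the root 1: w + w^2 + ... + w^(81) = 0 - 1 = -1

Sum = -1


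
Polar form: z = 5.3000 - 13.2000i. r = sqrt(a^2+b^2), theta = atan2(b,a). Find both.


r = sqrt(28.09+174.24) = sqrt(202.33) = 14.2243
theta = atan2(-13.2, 5.3) = -68.1238 degrees

r = 14.2243, theta = -68.1238 degrees


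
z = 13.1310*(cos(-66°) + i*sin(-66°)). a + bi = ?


a = 13.1310*cos(-66°) = 13.1310*0.40674 = 5.3409
b = 13.1310*sin(-66°) = 13.1310*(-0.91355) = -11.9958

5.3409 - 11.9958i


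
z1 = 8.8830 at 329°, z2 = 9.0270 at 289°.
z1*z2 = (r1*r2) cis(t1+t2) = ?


r = 8.8830 * 9.0270 = 80.1868
theta = 329° + 289° = 618° = 258° (mod 360)

80.1868 cis(258°)


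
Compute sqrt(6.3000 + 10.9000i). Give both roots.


|z| = sqrt(39.69+118.81) = 12.5897
sqrt((|z|+a)/2) = sqrt((12.5897+6.3)/2) = sqrt(9.4448) = 3.0732
sqrt((|z|-a)/2) = sqrt((12.5897-6.3)/2) = sqrt(3.1448) = 1.7734

±(3.0732 + 1.7734i) i.e. 3.0732 + 1.7734i and -3.0732 - 1.7734i


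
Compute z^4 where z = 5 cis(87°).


r^4 = 5^4 = 625
n*theta = 4*87° = 348° = 348° (mod 360)
a = 625*cos(348°) = 611.3423
b = 625*sin(348°) = -129.9448

625 cis(348°) = 611.3423 - 129.9448i


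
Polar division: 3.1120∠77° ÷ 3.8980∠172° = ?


r = 3.1120 / 3.8980 = 0.7984
theta = 77° - 172° = -95° = 265° (mod 360)

0.7984 cis(265°)


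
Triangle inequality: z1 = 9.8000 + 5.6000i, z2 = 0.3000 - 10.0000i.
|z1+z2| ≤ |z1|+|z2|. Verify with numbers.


|z1| = sqrt(9.8^2 + 5.6^2) = sqrt(127.4) = 11.2872
|z2| = sqrt(0.3^2 + (-10)^2) = sqrt(100.09) = 10.0045
z1+z2 = 10.1000 - 4.4000i
|z1+z2| = sqrt(121.37) = 11.0168
|z1|+|z2| = 11.2872 + 10.0045 = 21.2917

|z1+z2| = 11.0168 ≤ |z1|+|z2| = 21.2917 (verified)


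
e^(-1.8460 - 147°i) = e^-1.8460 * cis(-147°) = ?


e^-1.8460 = 0.1579
cos(-147°) = -0.8387
sin(-147°) = -0.5446
Real = 0.1579*(-0.8387) = -0.1324
Imag = 0.1579*(-0.5446) = -0.0860

-0.1324 - 0.0860i


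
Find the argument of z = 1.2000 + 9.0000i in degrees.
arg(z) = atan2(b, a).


Re = 1.2, Im = 9
arg = atan2(9, 1.2) = 82.4054 degrees

arg(z) = 82.4054 degrees


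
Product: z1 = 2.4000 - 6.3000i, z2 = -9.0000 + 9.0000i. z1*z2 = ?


Real = 2.4*(-9) - (-6.3)*9 = -21.6 - (-56.7) = 35.1
Imag = 2.4*9 - (9)*(-6.3) = 21.6 + 56.7 = 78.3

35.1000 + 78.3000i


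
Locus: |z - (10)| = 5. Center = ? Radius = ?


|z - z0| = r is a circle with center z0 and radius r.
Center = (10, 0), radius = 5

Circle with center (10, 0) and radius 5


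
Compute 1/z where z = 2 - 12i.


|z|^2 = 4+144 = 148
1/z = (2 + 12i)/148

1/z = 0.0135 + 0.0811i


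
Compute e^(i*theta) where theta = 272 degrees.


cos(272°) = 0.0349
sin(272°) = -0.9994

e^(i*272°) = 0.0349 - 0.9994i


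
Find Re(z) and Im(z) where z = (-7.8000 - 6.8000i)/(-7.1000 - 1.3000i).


Multiply by conjugate: (-7.8000 - 6.8000i)(-7.1000 + 1.3000i) / ((-7.1)^2 + (-1.3)^2)
Numerator real = -7.8*(-7.1) - (6.8)*(-1.3) = 64.22
Numerator imag = -6.8*(-7.1) - (-7.8)*(-1.3) = 38.14
Denominator = 52.1
Re(z) = 64.22/52.1 = 1.2326
Im(z) = 38.14/52.1 = 0.7321

Re(z) = 1.2326, Im(z) = 0.7321


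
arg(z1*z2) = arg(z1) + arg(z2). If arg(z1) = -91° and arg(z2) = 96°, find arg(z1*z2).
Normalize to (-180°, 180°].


arg(z1*z2) = -91° + 96° = 5°
Normalized to (-180°, 180°]: 5°

5°


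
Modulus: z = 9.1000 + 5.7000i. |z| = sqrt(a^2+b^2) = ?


|z| = sqrt(9.1^2 + 5.7^2) = sqrt(82.81 + 32.49) = sqrt(115.3) = 10.7378

|z| = 10.7378


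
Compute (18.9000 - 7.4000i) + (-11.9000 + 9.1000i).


Real: 18.9 - 11.9 = 7
Imag: -7.4 + 9.1 = 1.7

7.0000 + 1.7000i


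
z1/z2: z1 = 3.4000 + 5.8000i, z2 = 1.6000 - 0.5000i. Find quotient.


Conjugate of z2 = 1.6000 + 0.5000i
Numerator: (3.4000 + 5.8000i)(1.6000 + 0.5000i) = 2.5400 + 10.9800i
Denominator: 1.6^2 + (-0.5)^2 = 2.81
Result = (2.5400 + 10.9800i)/2.81

0.9039 + 3.9075i


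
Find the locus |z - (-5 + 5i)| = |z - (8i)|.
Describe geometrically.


Equal distances means the locus is the perpendicular bisector of z1 and z2.
Midpoint = ((-5+0)/2, (5+8)/2) = (-2.5000, 6.5000)

Perpendicular bisector through (-2.5000, 6.5000)


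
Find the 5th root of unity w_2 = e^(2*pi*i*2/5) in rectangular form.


Angle = 360*2/5 = 144°
a = cos(144°) = -0.8090
b = sin(144°) = 0.5878

-0.8090 + 0.5878i


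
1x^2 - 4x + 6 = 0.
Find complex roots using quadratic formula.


disc = (-4)^2 - 4*1*6 = 16 - 24 = -8
sqrt(|disc|) = sqrt(8) = 2.8284
Real part = 4/(2*1) = 2.0000
Imag part = 2.8284/(2*1) = 1.4142

2.0000 ± 1.4142i


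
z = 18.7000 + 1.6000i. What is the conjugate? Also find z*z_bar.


z_bar = 18.7000 - 1.6000i
z*z_bar = 18.7^2 + 1.6^2 = 349.69 + 2.56 = 352.25

z_bar = 18.7000 - 1.6000i, z*z_bar = 352.25


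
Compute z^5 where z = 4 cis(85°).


r^5 = 4^5 = 1024
n*theta = 5*85° = 425° = 65° (mod 360)
a = 1024*cos(65°) = 432.7611
b = 1024*sin(65°) = 928.0592

1024 cis(65°) = 432.7611 + 928.0592i


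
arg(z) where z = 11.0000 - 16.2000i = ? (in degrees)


Re = 11, Im = -16.2
arg = atan2(-16.2, 11) = -55.8230 degrees

arg(z) = -55.8230 degrees


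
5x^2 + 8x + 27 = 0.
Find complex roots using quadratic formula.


disc = 8^2 - 4*5*27 = 64 - 540 = -476
sqrt(|disc|) = sqrt(476) = 21.8174
Real part = -8/(2*5) = -0.8000
Imag part = 21.8174/(2*5) = 2.1817

-0.8000 ± 2.1817i


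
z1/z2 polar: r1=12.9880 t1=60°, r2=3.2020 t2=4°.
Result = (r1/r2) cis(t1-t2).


r = 12.9880 / 3.2020 = 4.0562
theta = 60° - 4° = 56° = 56° (mod 360)

4.0562 cis(56°)


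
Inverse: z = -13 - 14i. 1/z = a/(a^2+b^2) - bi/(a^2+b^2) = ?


|z|^2 = 169+196 = 365
1/z = (-13 + 14i)/365

1/z = -0.0356 + 0.0384i


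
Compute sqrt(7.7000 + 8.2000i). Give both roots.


|z| = sqrt(59.29+67.24) = 11.2486
sqrt((|z|+a)/2) = sqrt((11.2486+7.7)/2) = sqrt(9.4743) = 3.0780
sqrt((|z|-a)/2) = sqrt((11.2486-7.7)/2) = sqrt(1.7743) = 1.3320

±(3.0780 + 1.3320i) i.e. 3.0780 + 1.3320i and -3.0780 - 1.3320i


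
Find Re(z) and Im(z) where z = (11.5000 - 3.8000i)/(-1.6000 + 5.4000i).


Multiply by conjugate: (11.5000 - 3.8000i)(-1.6000 - 5.4000i) / ((-1.6)^2 + 5.4^2)
Numerator real = 11.5*(-1.6) - (3.8)*5.4 = -38.92
Numerator imag = -3.8*(-1.6) - 11.5*5.4 = -56.02
Denominator = 31.72
Re(z) = -38.92/31.72 = -1.2270
Im(z) = -56.02/31.72 = -1.7661

Re(z) = -1.2270, Im(z) = -1.7661


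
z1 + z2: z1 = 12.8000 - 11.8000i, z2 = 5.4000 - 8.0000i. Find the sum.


Real: 12.8 + 5.4 = 18.2
Imag: -11.8 - 8 = -19.8

18.2000 - 19.8000i


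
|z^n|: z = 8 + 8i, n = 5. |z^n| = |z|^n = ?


|z| = sqrt(64+64) = sqrt(128) = 11.3137
|z^5| = |z|^5 = (sqrt(128))^5 = 128^2 * sqrt(128) = 16384*sqrt(128)

|z^5| = 16384*sqrt(128) ≈ 185363.8000


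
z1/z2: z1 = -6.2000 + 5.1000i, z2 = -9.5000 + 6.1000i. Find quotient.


Conjugate of z2 = -9.5000 - 6.1000i
Numerator: (-6.2000 + 5.1000i)(-9.5000 - 6.1000i) = 90.0100 - 10.6300i
Denominator: (-9.5)^2 + 6.1^2 = 127.46
Result = (90.0100 - 10.6300i)/127.46

0.7062 - 0.0834i


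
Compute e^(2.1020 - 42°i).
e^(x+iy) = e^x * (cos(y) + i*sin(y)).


e^2.1020 = 8.1825
cos(-42°) = 0.743145
sin(-42°) = -0.66913
Real = 8.1825*0.743145 = 6.0808
Imag = 8.1825*(-0.66913) = -5.4752

6.0808 - 5.4752i


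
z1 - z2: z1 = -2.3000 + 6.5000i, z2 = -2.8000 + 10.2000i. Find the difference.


Real: -2.3 + 2.8 = 0.5
Imag: 6.5 - 10.2 = -3.7

0.5000 - 3.7000i


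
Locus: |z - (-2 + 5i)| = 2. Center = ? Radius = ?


|z - z0| = r is a circle with center z0 and radius r.
Center = (-2, 5), radius = 2

Circle with center (-2, 5) and radius 2


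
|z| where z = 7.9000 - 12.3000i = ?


|z| = sqrt(7.9^2 + (-12.3)^2) = sqrt(62.41 + 151.29) = sqrt(213.7) = 14.6185

|z| = 14.6185


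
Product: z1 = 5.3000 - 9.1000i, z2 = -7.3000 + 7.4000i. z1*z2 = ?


Real = 5.3*(-7.3) - (-9.1)*7.4 = -38.69 - (-67.34) = 28.65
Imag = 5.3*7.4 - (7.3)*(-9.1) = 39.22 + 66.43 = 105.65

28.6500 + 105.6500i


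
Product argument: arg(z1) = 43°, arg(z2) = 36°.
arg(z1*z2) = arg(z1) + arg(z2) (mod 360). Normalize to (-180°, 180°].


arg(z1*z2) = 43° + 36° = 79°
Normalized to (-180°, 180°]: 79°

79°


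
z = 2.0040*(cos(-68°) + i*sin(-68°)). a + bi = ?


a = 2.0040*cos(-68°) = 2.0040*0.3746 = 0.7507
b = 2.0040*sin(-68°) = 2.0040*(-0.9272) = -1.8581

0.7507 - 1.8581i


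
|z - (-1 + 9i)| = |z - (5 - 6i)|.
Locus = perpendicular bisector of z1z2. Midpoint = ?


Equal distances means the locus is the perpendicular bisector of z1 and z2.
Midpoint = ((-1+5)/2, (9+(-6))/2) = (2.0000, 1.5000)

Perpendicular bisector through (2.0000, 1.5000)


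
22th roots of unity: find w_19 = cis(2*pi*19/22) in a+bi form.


Angle = 360*19/22 = 310.9091°
a = cos(310.9091°) = 0.6549
b = sin(310.9091°) = -0.7557

0.6549 - 0.7557i


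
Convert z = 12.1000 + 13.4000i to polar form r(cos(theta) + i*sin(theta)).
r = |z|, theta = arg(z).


r = sqrt(146.41+179.56) = sqrt(325.97) = 18.0546
theta = atan2(13.4, 12.1) = 47.9184 degrees

r = 18.0546, theta = 47.9184 degrees


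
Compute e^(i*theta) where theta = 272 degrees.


cos(272°) = 0.0349
sin(272°) = -0.9994

e^(i*272°) = 0.0349 - 0.9994i


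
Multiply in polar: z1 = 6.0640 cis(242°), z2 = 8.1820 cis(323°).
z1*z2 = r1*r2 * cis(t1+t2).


r = 6.0640 * 8.1820 = 49.6156
theta = 242° + 323° = 565° = 205° (mod 360)

49.6156 cis(205°)


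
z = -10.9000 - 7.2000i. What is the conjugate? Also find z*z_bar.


z_bar = -10.9000 + 7.2000i
z*z_bar = (-10.9)^2 + (-7.2)^2 = 118.81 + 51.84 = 170.65

z_bar = -10.9000 + 7.2000i, z*z_bar = 170.65


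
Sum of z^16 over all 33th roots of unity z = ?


The roots are w_k = w^k with w = e^(2*pi*i/33), and (w^k)^16 = (w^16)^k.
So S = 1 + u + u^2 + ... + u^(32) with u = w^16.
16 = 0*33 + 16, so 16 is not a multiple of 33: u = w^16 ≠ 1 (w is a primitive 33th root), while u^33 = (w^33)^16 = 1.
Geometric series: S = (1 - u^33)/(1 - u) = (1 - 1)/(1 - u) = 0

S = 0


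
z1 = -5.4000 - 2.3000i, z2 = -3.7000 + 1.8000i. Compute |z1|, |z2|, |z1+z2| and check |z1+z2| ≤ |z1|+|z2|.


|z1| = sqrt((-5.4)^2 + (-2.3)^2) = sqrt(34.45) = 5.8694
|z2| = sqrt((-3.7)^2 + 1.8^2) = sqrt(16.93) = 4.1146
z1+z2 = -9.1000 - 0.5000i
|z1+z2| = sqrt(83.06) = 9.1137
|z1|+|z2| = 5.8694 + 4.1146 = 9.9840

|z1+z2| = 9.1137 ≤ |z1|+|z2| = 9.9840 (verified)


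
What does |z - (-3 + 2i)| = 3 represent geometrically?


|z - z0| = r is a circle with center z0 and radius r.
Center = (-3, 2), radius = 3

Circle with center (-3, 2) and radius 3


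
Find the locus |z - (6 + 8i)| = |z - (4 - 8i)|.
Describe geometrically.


Equal distances means the locus is the perpendicular bisector of z1 and z2.
Midpoint = ((6+4)/2, (8+(-8))/2) = (5.0000, 0)

Perpendicular bisector through (5.0000, 0)


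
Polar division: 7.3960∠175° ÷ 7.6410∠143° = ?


r = 7.3960 / 7.6410 = 0.9679
theta = 175° - 143° = 32° = 32° (mod 360)

0.9679 cis(32°)


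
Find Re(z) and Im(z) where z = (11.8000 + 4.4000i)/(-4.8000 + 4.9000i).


Multiply by conjugate: (11.8000 + 4.4000i)(-4.8000 - 4.9000i) / ((-4.8)^2 + 4.9^2)
Numerator real = 11.8*(-4.8) + 4.4*4.9 = -35.08
Numerator imag = 4.4*(-4.8) - 11.8*4.9 = -78.94
Denominator = 47.05
Re(z) = -35.08/47.05 = -0.7456
Im(z) = -78.94/47.05 = -1.6778

Re(z) = -0.7456, Im(z) = -1.6778


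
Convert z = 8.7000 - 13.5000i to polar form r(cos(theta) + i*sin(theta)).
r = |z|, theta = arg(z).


r = sqrt(75.69+182.25) = sqrt(257.94) = 16.0605
theta = atan2(-13.5, 8.7) = -57.2005 degrees

r = 16.0605, theta = -57.2005 degrees


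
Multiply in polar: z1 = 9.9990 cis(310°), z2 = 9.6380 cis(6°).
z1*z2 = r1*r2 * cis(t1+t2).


r = 9.9990 * 9.6380 = 96.3704
theta = 310° + 6° = 316° = 316° (mod 360)

96.3704 cis(316°)


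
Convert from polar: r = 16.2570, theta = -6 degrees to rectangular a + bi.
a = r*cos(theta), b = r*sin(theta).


a = 16.2570*cos(-6°) = 16.2570*0.99452 = 16.1679
b = 16.2570*sin(-6°) = 16.2570*(-0.10453) = -1.6993

16.1679 - 1.6993i


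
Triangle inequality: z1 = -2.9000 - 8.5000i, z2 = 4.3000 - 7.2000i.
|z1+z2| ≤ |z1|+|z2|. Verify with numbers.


|z1| = sqrt((-2.9)^2 + (-8.5)^2) = sqrt(80.66) = 8.9811
|z2| = sqrt(4.3^2 + (-7.2)^2) = sqrt(70.33) = 8.3863
z1+z2 = 1.4000 - 15.7000i
|z1+z2| = sqrt(248.45) = 15.7623
|z1|+|z2| = 8.9811 + 8.3863 = 17.3674

|z1+z2| = 15.7623 ≤ |z1|+|z2| = 17.3674 (verified)


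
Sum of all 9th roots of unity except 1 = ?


With w = e^(2*pi*i/9), all 9 of the 9th roots of unity w^0 = 1, w, ..., w^(8) sum to 0: 1 + w + ... + w^(8) = (1 - w^9)/(1 - w) = 0 since w^9 = 1, w ≠ 1.
Removing the root 1: w + w^2 + ... + w^(8) = 0 - 1 = -1

Sum = -1


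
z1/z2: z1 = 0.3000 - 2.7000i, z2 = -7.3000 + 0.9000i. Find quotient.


Conjugate of z2 = -7.3000 - 0.9000i
Numerator: (0.3000 - 2.7000i)(-7.3000 - 0.9000i) = -4.6200 + 19.4400i
Denominator: (-7.3)^2 + 0.9^2 = 54.1
Result = (-4.6200 + 19.4400i)/54.1

-0.0854 + 0.3593i


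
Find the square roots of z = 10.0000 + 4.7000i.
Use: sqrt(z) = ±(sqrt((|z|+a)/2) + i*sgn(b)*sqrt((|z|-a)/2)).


|z| = sqrt(100+22.09) = 11.0494
sqrt((|z|+a)/2) = sqrt((11.0494+10)/2) = sqrt(10.5247) = 3.2442
sqrt((|z|-a)/2) = sqrt((11.0494-10)/2) = sqrt(0.5247) = 0.7244

±(3.2442 + 0.7244i) i.e. 3.2442 + 0.7244i and -3.2442 - 0.7244i


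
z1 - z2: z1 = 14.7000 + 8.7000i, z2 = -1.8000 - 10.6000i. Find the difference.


Real: 14.7 + 1.8 = 16.5
Imag: 8.7 + 10.6 = 19.3

16.5000 + 19.3000i


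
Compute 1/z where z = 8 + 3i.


|z|^2 = 64+9 = 73
1/z = (8 - 3i)/73

1/z = 0.1096 - 0.0411i


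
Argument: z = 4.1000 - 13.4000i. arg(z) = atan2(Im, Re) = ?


Re = 4.1, Im = -13.4
arg = atan2(-13.4, 4.1) = -72.9875 degrees

arg(z) = -72.9875 degrees


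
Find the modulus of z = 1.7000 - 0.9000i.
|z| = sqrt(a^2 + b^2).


|z| = sqrt(1.7^2 + (-0.9)^2) = sqrt(2.89 + 0.81) = sqrt(3.7) = 1.9235

|z| = 1.9235


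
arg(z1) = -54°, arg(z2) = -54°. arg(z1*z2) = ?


arg(z1*z2) = -54° - 54° = -108°
Normalized to (-180°, 180°]: -108°

-108°


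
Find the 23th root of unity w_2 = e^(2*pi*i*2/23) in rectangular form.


Angle = 360*2/23 = 31.3043°
a = cos(31.3043°) = 0.8544
b = sin(31.3043°) = 0.5196

0.8544 + 0.5196i


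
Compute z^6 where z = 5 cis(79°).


r^6 = 5^6 = 15625
n*theta = 6*79° = 474° = 114° (mod 360)
a = 15625*cos(114°) = -6355.2600
b = 15625*sin(114°) = 14274.1478

15625 cis(114°) = -6355.2600 + 14274.1478i


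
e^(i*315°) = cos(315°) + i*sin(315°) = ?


cos(315°) = 0.7071
sin(315°) = -0.7071

e^(i*315°) = 0.7071 - 0.7071i


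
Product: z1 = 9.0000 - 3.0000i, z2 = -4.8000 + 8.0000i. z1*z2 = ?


Real = 9*(-4.8) - (-3)*8 = -43.2 - (-24) = -19.2
Imag = 9*8 - (4.8)*(-3) = 72 + 14.4 = 86.4

-19.2000 + 86.4000i


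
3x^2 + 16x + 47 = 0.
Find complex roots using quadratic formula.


disc = 16^2 - 4*3*47 = 256 - 564 = -308
sqrt(|disc|) = sqrt(308) = 17.5499
Real part = -16/(2*3) = -2.6667
Imag part = 17.5499/(2*3) = 2.9250

-2.6667 ± 2.9250i


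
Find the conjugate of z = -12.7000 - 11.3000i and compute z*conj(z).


z_bar = -12.7000 + 11.3000i
z*z_bar = (-12.7)^2 + (-11.3)^2 = 161.29 + 127.69 = 288.98

z_bar = -12.7000 + 11.3000i, z*z_bar = 288.98


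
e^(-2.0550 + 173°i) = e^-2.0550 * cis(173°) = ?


e^-2.0550 = 0.1281
cos(173°) = -0.9925
sin(173°) = 0.1219
Real = 0.1281*(-0.9925) = -0.1271
Imag = 0.1281*0.1219 = 0.0156

-0.1271 + 0.0156i


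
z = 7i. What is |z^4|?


|z| = sqrt(0+49) = sqrt(49) = 7
|z^4| = |z|^4 = 7^4 = 2401

|z^4| = 2401


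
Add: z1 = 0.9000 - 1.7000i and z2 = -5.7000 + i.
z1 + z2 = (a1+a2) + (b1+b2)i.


Real: 0.9 - 5.7 = -4.8
Imag: -1.7 + 1 = -0.7

-4.8000 - 0.7000i


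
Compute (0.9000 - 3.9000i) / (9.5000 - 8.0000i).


Conjugate of z2 = 9.5000 + 8.0000i
Numerator: (0.9000 - 3.9000i)(9.5000 + 8.0000i) = 39.7500 - 29.8500i
Denominator: 9.5^2 + (-8)^2 = 154.25
Result = (39.7500 - 29.8500i)/154.25

0.2577 - 0.1935i


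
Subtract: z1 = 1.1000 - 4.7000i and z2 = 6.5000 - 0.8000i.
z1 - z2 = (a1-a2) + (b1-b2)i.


Real: 1.1 - 6.5 = -5.4
Imag: -4.7 + 0.8 = -3.9

-5.4000 - 3.9000i


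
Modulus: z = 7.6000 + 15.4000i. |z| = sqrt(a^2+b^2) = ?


|z| = sqrt(7.6^2 + 15.4^2) = sqrt(57.76 + 237.16) = sqrt(294.92) = 17.1732

|z| = 17.1732


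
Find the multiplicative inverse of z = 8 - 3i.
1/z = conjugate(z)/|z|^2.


|z|^2 = 64+9 = 73
1/z = (8 + 3i)/73

1/z = 0.1096 + 0.0411i


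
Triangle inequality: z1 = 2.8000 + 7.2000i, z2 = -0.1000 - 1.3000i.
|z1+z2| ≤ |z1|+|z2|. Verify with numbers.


|z1| = sqrt(2.8^2 + 7.2^2) = sqrt(59.68) = 7.7253
|z2| = sqrt((-0.1)^2 + (-1.3)^2) = sqrt(1.7) = 1.3038
z1+z2 = 2.7000 + 5.9000i
|z1+z2| = sqrt(42.1) = 6.4885
|z1|+|z2| = 7.7253 + 1.3038 = 9.0291

|z1+z2| = 6.4885 ≤ |z1|+|z2| = 9.0291 (verified)


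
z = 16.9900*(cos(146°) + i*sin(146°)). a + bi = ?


a = 16.9900*cos(146°) = 16.9900*(-0.8290376) = -14.0853
b = 16.9900*sin(146°) = 16.9900*0.559193 = 9.5007

-14.0853 + 9.5007i


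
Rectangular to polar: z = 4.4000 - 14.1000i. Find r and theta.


r = sqrt(19.36+198.81) = sqrt(218.17) = 14.7706
theta = atan2(-14.1, 4.4) = -72.6691 degrees

r = 14.7706, theta = -72.6691 degrees


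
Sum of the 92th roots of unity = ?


The sum of all 92th roots of unity is 0.
Geometric series: (1 - w^92)/(1 - w) = (1-1)/(1-w) = 0 since w^92 = 1, w ≠ 1.
Alternatively: coefficient of z^91 in z^92 - 1 is 0.

0


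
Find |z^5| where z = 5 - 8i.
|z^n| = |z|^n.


|z| = sqrt(25+64) = sqrt(89) = 9.4340
|z^5| = |z|^5 = (sqrt(89))^5 = 89^2 * sqrt(89) = 7921*sqrt(89)

|z^5| = 7921*sqrt(89) ≈ 74726.5645


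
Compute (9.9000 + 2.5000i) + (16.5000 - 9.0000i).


Real: 9.9 + 16.5 = 26.4
Imag: 2.5 - 9 = -6.5

26.4000 - 6.5000i


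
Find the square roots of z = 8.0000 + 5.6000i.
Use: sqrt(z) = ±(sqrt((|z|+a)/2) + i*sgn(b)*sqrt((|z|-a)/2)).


|z| = sqrt(64+31.36) = 9.7652
sqrt((|z|+a)/2) = sqrt((9.7652+8)/2) = sqrt(8.8826) = 2.9804
sqrt((|z|-a)/2) = sqrt((9.7652-8)/2) = sqrt(0.8826) = 0.9395

±(2.9804 + 0.9395i) i.e. 2.9804 + 0.9395i and -2.9804 - 0.9395i


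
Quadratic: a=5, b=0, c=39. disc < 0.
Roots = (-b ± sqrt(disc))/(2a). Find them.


disc = 0^2 - 4*5*39 = 0 - 780 = -780
sqrt(|disc|) = sqrt(780) = 27.9285
Real part = 0/(2*5) = 0
Imag part = 27.9285/(2*5) = 2.7928

0 ± 2.7928i


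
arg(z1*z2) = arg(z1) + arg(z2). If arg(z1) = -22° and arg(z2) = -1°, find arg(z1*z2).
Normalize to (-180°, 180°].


arg(z1*z2) = -22° - 1° = -23°
Normalized to (-180°, 180°]: -23°

-23°


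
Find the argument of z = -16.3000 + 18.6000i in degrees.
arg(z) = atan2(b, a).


Re = -16.3, Im = 18.6
arg = atan2(18.6, -16.3) = 131.2295 degrees

arg(z) = 131.2295 degrees


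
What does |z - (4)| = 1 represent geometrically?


|z - z0| = r is a circle with center z0 and radius r.
Center = (4, 0), radius = 1

Circle with center (4, 0) and radius 1


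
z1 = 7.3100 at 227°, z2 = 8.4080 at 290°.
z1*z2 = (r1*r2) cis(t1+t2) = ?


r = 7.3100 * 8.4080 = 61.4625
theta = 227° + 290° = 517° = 157° (mod 360)

61.4625 cis(157°)


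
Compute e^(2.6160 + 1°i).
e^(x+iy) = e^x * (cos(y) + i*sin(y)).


e^2.6160 = 13.6809
cos(1°) = 0.99985
sin(1°) = 0.017452
Real = 13.6809*0.99985 = 13.6788
Imag = 13.6809*0.017452 = 0.2388

13.6788 + 0.2388i


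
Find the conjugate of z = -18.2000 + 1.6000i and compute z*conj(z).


z_bar = -18.2000 - 1.6000i
z*z_bar = (-18.2)^2 + 1.6^2 = 331.24 + 2.56 = 333.8

z_bar = -18.2000 - 1.6000i, z*z_bar = 333.8


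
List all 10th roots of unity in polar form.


The 10th roots of unity are cis(360k/10°) for k=0..9
Angle step = 360/10 = 36°
Primitive root: cis(36°)
Primitive root = 0.8090 + 0.5878i

10 roots at angles: 0°, 36°, 72°, 108°, 144°, 180°, 216°, 252°, 288°, 324°


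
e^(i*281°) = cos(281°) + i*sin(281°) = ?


cos(281°) = 0.1908
sin(281°) = -0.9816

e^(i*281°) = 0.1908 - 0.9816i


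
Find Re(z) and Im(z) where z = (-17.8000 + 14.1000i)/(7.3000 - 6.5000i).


Multiply by conjugate: (-17.8000 + 14.1000i)(7.3000 + 6.5000i) / (7.3^2 + (-6.5)^2)
Numerator real = -17.8*7.3 + 14.1*(-6.5) = -221.59
Numerator imag = 14.1*7.3 - (-17.8)*(-6.5) = -12.77
Denominator = 95.54
Re(z) = -221.59/95.54 = -2.3193
Im(z) = -12.77/95.54 = -0.1337

Re(z) = -2.3193, Im(z) = -0.1337


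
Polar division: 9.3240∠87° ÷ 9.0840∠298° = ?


r = 9.3240 / 9.0840 = 1.0264
theta = 87° - 298° = -211° = 149° (mod 360)

1.0264 cis(149°)


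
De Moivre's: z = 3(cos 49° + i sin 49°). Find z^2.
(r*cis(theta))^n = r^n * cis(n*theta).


r^2 = 3^2 = 9
n*theta = 2*49° = 98° = 98° (mod 360)
a = 9*cos(98°) = -1.2526
b = 9*sin(98°) = 8.9124

9 cis(98°) = -1.2526 + 8.9124i


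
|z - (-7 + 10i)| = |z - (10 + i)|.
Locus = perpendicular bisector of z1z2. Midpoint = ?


Equal distances means the locus is the perpendicular bisector of z1 and z2.
Midpoint = ((-7+10)/2, (10+1)/2) = (1.5000, 5.5000)

Perpendicular bisector through (1.5000, 5.5000)


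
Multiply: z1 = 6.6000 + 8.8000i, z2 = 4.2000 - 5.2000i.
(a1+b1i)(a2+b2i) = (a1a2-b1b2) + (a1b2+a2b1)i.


Real = 6.6*4.2 - 8.8*(-5.2) = 27.72 - (-45.76) = 73.48
Imag = 6.6*(-5.2) + 4.2*8.8 = -34.32 + 36.96 = 2.64

73.4800 + 2.6400i


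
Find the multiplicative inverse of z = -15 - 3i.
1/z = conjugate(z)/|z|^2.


|z|^2 = 225+9 = 234
1/z = (-15 + 3i)/234

1/z = -0.0641 + 0.0128i


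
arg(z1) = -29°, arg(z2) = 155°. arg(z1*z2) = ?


arg(z1*z2) = -29° + 155° = 126°
Normalized to (-180°, 180°]: 126°

126°


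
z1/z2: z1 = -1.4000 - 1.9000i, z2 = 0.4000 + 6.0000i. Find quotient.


Conjugate of z2 = 0.4000 - 6.0000i
Numerator: (-1.4000 - 1.9000i)(0.4000 - 6.0000i) = -11.9600 + 7.6400i
Denominator: 0.4^2 + 6^2 = 36.16
Result = (-11.9600 + 7.6400i)/36.16

-0.3308 + 0.2113i


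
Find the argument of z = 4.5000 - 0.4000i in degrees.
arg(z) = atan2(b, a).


Re = 4.5, Im = -0.4
arg = atan2(-0.4, 4.5) = -5.0796 degrees

arg(z) = -5.0796 degrees


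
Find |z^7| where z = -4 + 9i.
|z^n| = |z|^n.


|z| = sqrt(16+81) = sqrt(97) = 9.8489
|z^7| = |z|^7 = (sqrt(97))^7 = 97^3 * sqrt(97) = 912673*sqrt(97)

|z^7| = 912673*sqrt(97) ≈ 8988786.5965


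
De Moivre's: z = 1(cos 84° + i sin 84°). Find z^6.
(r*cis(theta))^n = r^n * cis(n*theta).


r^6 = 1^6 = 1
n*theta = 6*84° = 504° = 144° (mod 360)
a = 1*cos(144°) = -0.8090
b = 1*sin(144°) = 0.5878

1 cis(144°) = -0.8090 + 0.5878i


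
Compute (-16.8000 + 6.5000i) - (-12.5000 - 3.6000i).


Real: -16.8 + 12.5 = -4.3
Imag: 6.5 + 3.6 = 10.1

-4.3000 + 10.1000i


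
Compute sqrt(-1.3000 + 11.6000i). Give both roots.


|z| = sqrt(1.69+134.56) = 11.6726
sqrt((|z|+a)/2) = sqrt((11.6726+(-1.3))/2) = sqrt(5.1863) = 2.2773
sqrt((|z|-a)/2) = sqrt((11.6726-(-1.3))/2) = sqrt(6.4863) = 2.5468

±(2.2773 + 2.5468i) i.e. 2.2773 + 2.5468i and -2.2773 - 2.5468i


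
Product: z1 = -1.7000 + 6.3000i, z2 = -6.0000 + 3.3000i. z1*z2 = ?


Real = -1.7*(-6) - 6.3*3.3 = 10.2 - 20.79 = -10.59
Imag = -1.7*3.3 - (6)*6.3 = -5.61 - (37.8) = -43.41

-10.5900 - 43.4100i


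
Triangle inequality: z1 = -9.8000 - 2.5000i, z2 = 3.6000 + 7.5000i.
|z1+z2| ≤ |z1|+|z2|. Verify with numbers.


|z1| = sqrt((-9.8)^2 + (-2.5)^2) = sqrt(102.29) = 10.1139
|z2| = sqrt(3.6^2 + 7.5^2) = sqrt(69.21) = 8.3193
z1+z2 = -6.2000 + 5.0000i
|z1+z2| = sqrt(63.44) = 7.9649
|z1|+|z2| = 10.1139 + 8.3193 = 18.4332

|z1+z2| = 7.9649 ≤ |z1|+|z2| = 18.4332 (verified)


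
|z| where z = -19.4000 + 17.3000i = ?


|z| = sqrt((-19.4)^2 + 17.3^2) = sqrt(376.36 + 299.29) = sqrt(675.65) = 25.9933

|z| = 25.9933


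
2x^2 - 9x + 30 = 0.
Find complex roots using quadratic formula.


disc = (-9)^2 - 4*2*30 = 81 - 240 = -159
sqrt(|disc|) = sqrt(159) = 12.6095
Real part = 9/(2*2) = 2.2500
Imag part = 12.6095/(2*2) = 3.1524

2.2500 ± 3.1524i


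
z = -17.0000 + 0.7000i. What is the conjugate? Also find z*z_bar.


z_bar = -17.0000 - 0.7000i
z*z_bar = (-17)^2 + 0.7^2 = 289 + 0.49 = 289.49

z_bar = -17.0000 - 0.7000i, z*z_bar = 289.49


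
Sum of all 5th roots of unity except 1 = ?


With w = e^(2*pi*i/5), all 5 of the 5th roots of unity w^0 = 1, w, ..., w^(4) sum to 0: 1 + w + ... + w^(4) = (1 - w^5)/(1 - w) = 0 since w^5 = 1, w ≠ 1.
Removing the root 1: w + w^2 + ... + w^(4) = 0 - 1 = -1

Sum = -1


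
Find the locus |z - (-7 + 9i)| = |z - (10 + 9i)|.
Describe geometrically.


Equal distances means the locus is the perpendicular bisector of z1 and z2.
Midpoint = ((-7+10)/2, (9+9)/2) = (1.5000, 9.0000)

Perpendicular bisector through (1.5000, 9.0000)


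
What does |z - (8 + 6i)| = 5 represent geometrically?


|z - z0| = r is a circle with center z0 and radius r.
Center = (8, 6), radius = 5

Circle with center (8, 6) and radius 5


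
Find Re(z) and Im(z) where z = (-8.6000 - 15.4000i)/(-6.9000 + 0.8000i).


Multiply by conjugate: (-8.6000 - 15.4000i)(-6.9000 - 0.8000i) / ((-6.9)^2 + 0.8^2)
Numerator real = -8.6*(-6.9) - (15.4)*0.8 = 47.02
Numerator imag = -15.4*(-6.9) - (-8.6)*0.8 = 113.14
Denominator = 48.25
Re(z) = 47.02/48.25 = 0.9745
Im(z) = 113.14/48.25 = 2.3449

Re(z) = 0.9745, Im(z) = 2.3449


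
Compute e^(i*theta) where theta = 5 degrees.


cos(5°) = 0.9962
sin(5°) = 0.0872

e^(i*5°) = 0.9962 + 0.0872i


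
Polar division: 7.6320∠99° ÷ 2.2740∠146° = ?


r = 7.6320 / 2.2740 = 3.3562
theta = 99° - 146° = -47° = 313° (mod 360)

3.3562 cis(313°)


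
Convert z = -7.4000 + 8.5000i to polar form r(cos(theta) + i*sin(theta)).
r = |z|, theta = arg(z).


r = sqrt(54.76+72.25) = sqrt(127.01) = 11.2699
theta = atan2(8.5, -7.4) = 131.0424 degrees

r = 11.2699, theta = 131.0424 degrees


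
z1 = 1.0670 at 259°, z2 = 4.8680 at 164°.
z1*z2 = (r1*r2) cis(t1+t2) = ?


r = 1.0670 * 4.8680 = 5.1942
theta = 259° + 164° = 423° = 63° (mod 360)

5.1942 cis(63°)


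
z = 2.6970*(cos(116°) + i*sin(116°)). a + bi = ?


a = 2.6970*cos(116°) = 2.6970*(-0.43837) = -1.1823
b = 2.6970*sin(116°) = 2.6970*0.89879 = 2.4240

-1.1823 + 2.4240i


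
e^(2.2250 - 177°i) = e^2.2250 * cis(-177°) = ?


e^2.2250 = 9.2535
cos(-177°) = -0.99863
sin(-177°) = -0.05234
Real = 9.2535*(-0.99863) = -9.2408
Imag = 9.2535*(-0.05234) = -0.4843

-9.2408 - 0.4843i


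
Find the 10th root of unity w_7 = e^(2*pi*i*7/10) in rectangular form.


Angle = 360*7/10 = 252°
a = cos(252°) = -0.3090
b = sin(252°) = -0.9511

-0.3090 - 0.9511i


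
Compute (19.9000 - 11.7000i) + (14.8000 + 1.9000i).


Real: 19.9 + 14.8 = 34.7
Imag: -11.7 + 1.9 = -9.8

34.7000 - 9.8000i


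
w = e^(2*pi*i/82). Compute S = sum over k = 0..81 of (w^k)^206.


The roots are w_k = w^k with w = e^(2*pi*i/82), and (w^k)^206 = (w^206)^k.
So S = 1 + u + u^2 + ... + u^(81) with u = w^206.
206 = 2*82 + 42, so 206 is not a multiple of 82: u = (w^82)^2 * w^42 = w^42 ≠ 1 (w is a primitive 82th root), while u^82 = (w^82)^206 = 1.
Geometric series: S = (1 - u^82)/(1 - u) = (1 - 1)/(1 - u) = 0

S = 0


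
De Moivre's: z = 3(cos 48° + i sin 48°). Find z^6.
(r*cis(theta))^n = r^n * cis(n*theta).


r^6 = 3^6 = 729
n*theta = 6*48° = 288° = 288° (mod 360)
a = 729*cos(288°) = 225.2734
b = 729*sin(288°) = -693.3202

729 cis(288°) = 225.2734 - 693.3202i


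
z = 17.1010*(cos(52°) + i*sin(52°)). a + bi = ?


a = 17.1010*cos(52°) = 17.1010*0.61566 = 10.5284
b = 17.1010*sin(52°) = 17.1010*0.78801 = 13.4758

10.5284 + 13.4758i


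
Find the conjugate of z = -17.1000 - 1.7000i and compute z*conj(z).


z_bar = -17.1000 + 1.7000i
z*z_bar = (-17.1)^2 + (-1.7)^2 = 292.41 + 2.89 = 295.3

z_bar = -17.1000 + 1.7000i, z*z_bar = 295.3


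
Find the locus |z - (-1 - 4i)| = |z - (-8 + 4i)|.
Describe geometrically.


Equal distances means the locus is the perpendicular bisector of z1 and z2.
Midpoint = ((-1+(-8))/2, (-4+4)/2) = (-4.5000, 0)

Perpendicular bisector through (-4.5000, 0)


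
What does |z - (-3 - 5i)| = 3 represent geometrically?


|z - z0| = r is a circle with center z0 and radius r.
Center = (-3, -5), radius = 3

Circle with center (-3, -5) and radius 3


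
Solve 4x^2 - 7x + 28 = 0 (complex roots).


disc = (-7)^2 - 4*4*28 = 49 - 448 = -399
sqrt(|disc|) = sqrt(399) = 19.9750
Real part = 7/(2*4) = 0.8750
Imag part = 19.9750/(2*4) = 2.4969

0.8750 ± 2.4969i


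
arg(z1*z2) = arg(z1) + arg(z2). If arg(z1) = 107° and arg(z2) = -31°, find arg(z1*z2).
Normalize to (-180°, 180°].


arg(z1*z2) = 107° - 31° = 76°
Normalized to (-180°, 180°]: 76°

76°


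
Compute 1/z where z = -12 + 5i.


|z|^2 = 144+25 = 169
1/z = (-12 - 5i)/169

1/z = -0.0710 - 0.0296i


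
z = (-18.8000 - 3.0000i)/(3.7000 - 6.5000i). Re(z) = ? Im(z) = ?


Multiply by conjugate: (-18.8000 - 3.0000i)(3.7000 + 6.5000i) / (3.7^2 + (-6.5)^2)
Numerator real = -18.8*3.7 - (3)*(-6.5) = -50.06
Numerator imag = -3*3.7 - (-18.8)*(-6.5) = -133.3
Denominator = 55.94
Re(z) = -50.06/55.94 = -0.8949
Im(z) = -133.3/55.94 = -2.3829

Re(z) = -0.8949, Im(z) = -2.3829


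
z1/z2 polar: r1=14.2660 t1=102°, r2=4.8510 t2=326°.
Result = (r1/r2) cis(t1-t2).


r = 14.2660 / 4.8510 = 2.9408
theta = 102° - 326° = -224° = 136° (mod 360)

2.9408 cis(136°)


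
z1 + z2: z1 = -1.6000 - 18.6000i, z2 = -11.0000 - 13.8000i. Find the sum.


Real: -1.6 - 11 = -12.6
Imag: -18.6 - 13.8 = -32.4

-12.6000 - 32.4000i


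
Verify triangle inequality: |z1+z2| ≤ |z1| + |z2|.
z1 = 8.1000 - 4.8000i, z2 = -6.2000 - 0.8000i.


|z1| = sqrt(8.1^2 + (-4.8)^2) = sqrt(88.65) = 9.4154
|z2| = sqrt((-6.2)^2 + (-0.8)^2) = sqrt(39.08) = 6.2514
z1+z2 = 1.9000 - 5.6000i
|z1+z2| = sqrt(34.97) = 5.9135
|z1|+|z2| = 9.4154 + 6.2514 = 15.6668

|z1+z2| = 5.9135 ≤ |z1|+|z2| = 15.6668 (verified)


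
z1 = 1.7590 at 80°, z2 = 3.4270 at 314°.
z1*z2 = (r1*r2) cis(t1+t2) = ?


r = 1.7590 * 3.4270 = 6.0281
theta = 80° + 314° = 394° = 34° (mod 360)

6.0281 cis(34°)


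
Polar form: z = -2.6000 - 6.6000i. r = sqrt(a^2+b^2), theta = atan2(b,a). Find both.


r = sqrt(6.76+43.56) = sqrt(50.32) = 7.0937
theta = atan2(-6.6, -2.6) = -111.5014 degrees

r = 7.0937, theta = -111.5014 degrees


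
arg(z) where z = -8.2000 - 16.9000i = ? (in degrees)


Re = -8.2, Im = -16.9
arg = atan2(-16.9, -8.2) = -115.8830 degrees

arg(z) = -115.8830 degrees


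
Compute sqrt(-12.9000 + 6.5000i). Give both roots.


|z| = sqrt(166.41+42.25) = 14.4451
sqrt((|z|+a)/2) = sqrt((14.4451+(-12.9))/2) = sqrt(0.7725) = 0.8789
sqrt((|z|-a)/2) = sqrt((14.4451-(-12.9))/2) = sqrt(13.6725) = 3.6976

±(0.8789 + 3.6976i) i.e. 0.8789 + 3.6976i and -0.8789 - 3.6976i


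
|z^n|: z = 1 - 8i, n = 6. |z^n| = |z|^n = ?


|z| = sqrt(1+64) = sqrt(65) = 8.0623
|z^6| = |z|^6 = (sqrt(65))^6 = 65^3 = 274625

|z^6| = 274625


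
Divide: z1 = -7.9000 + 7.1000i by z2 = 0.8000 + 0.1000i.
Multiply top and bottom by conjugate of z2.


Conjugate of z2 = 0.8000 - 0.1000i
Numerator: (-7.9000 + 7.1000i)(0.8000 - 0.1000i) = -5.6100 + 6.4700i
Denominator: 0.8^2 + 0.1^2 = 0.65
Result = (-5.6100 + 6.4700i)/0.65

-8.6308 + 9.9538i


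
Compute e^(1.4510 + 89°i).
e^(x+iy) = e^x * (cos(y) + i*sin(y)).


e^1.4510 = 4.26738
cos(89°) = 0.01745
sin(89°) = 0.99985
Real = 4.26738*0.01745 = 0.0745
Imag = 4.26738*0.99985 = 4.2667

0.0745 + 4.2667i


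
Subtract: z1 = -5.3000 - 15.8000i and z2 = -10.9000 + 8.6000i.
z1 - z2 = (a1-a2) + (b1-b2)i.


Real: -5.3 + 10.9 = 5.6
Imag: -15.8 - 8.6 = -24.4

5.6000 - 24.4000i


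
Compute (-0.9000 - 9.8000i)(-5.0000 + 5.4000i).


Real = -0.9*(-5) - (-9.8)*5.4 = 4.5 - (-52.92) = 57.42
Imag = -0.9*5.4 - (5)*(-9.8) = -4.86 + 49 = 44.14

57.4200 + 44.1400i


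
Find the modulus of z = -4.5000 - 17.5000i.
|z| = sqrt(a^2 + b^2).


|z| = sqrt((-4.5)^2 + (-17.5)^2) = sqrt(20.25 + 306.25) = sqrt(326.5) = 18.0693

|z| = 18.0693


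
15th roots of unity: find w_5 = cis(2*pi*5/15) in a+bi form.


Angle = 360*5/15 = 120°
a = cos(120°) = -0.5000
b = sin(120°) = 0.8660

-0.5000 + 0.8660i


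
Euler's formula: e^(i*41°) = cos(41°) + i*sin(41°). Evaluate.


cos(41°) = 0.7547
sin(41°) = 0.6561

e^(i*41°) = 0.7547 + 0.6561i


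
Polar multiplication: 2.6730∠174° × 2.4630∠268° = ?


r = 2.6730 * 2.4630 = 6.5836
theta = 174° + 268° = 442° = 82° (mod 360)

6.5836 cis(82°)


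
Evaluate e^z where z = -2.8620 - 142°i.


e^-2.8620 = 0.05715
cos(-142°) = -0.788
sin(-142°) = -0.6157
Real = 0.05715*(-0.788) = -0.0450
Imag = 0.05715*(-0.6157) = -0.0352

-0.0450 - 0.0352i


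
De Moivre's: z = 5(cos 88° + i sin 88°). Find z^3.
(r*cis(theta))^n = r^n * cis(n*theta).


r^3 = 5^3 = 125
n*theta = 3*88° = 264° = 264° (mod 360)
a = 125*cos(264°) = -13.0661
b = 125*sin(264°) = -124.3152

125 cis(264°) = -13.0661 - 124.3152i


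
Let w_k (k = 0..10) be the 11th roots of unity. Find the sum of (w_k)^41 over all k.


The roots are w_k = w^k with w = e^(2*pi*i/11), and (w^k)^41 = (w^41)^k.
So S = 1 + u + u^2 + ... + u^(10) with u = w^41.
41 = 3*11 + 8, so 41 is not a multiple of 11: u = (w^11)^3 * w^8 = w^8 ≠ 1 (w is a primitive 11th root), while u^11 = (w^11)^41 = 1.
Geometric series: S = (1 - u^11)/(1 - u) = (1 - 1)/(1 - u) = 0

S = 0


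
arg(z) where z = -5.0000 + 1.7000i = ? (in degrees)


Re = -5, Im = 1.7
arg = atan2(1.7, -5) = 161.2220 degrees

arg(z) = 161.2220 degrees


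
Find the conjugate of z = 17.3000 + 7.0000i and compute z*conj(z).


z_bar = 17.3000 - 7.0000i
z*z_bar = 17.3^2 + 7^2 = 299.29 + 49 = 348.29

z_bar = 17.3000 - 7.0000i, z*z_bar = 348.29


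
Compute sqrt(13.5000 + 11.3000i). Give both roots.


|z| = sqrt(182.25+127.69) = 17.6051
sqrt((|z|+a)/2) = sqrt((17.6051+13.5)/2) = sqrt(15.5526) = 3.9437
sqrt((|z|-a)/2) = sqrt((17.6051-13.5)/2) = sqrt(2.0526) = 1.4327

±(3.9437 + 1.4327i) i.e. 3.9437 + 1.4327i and -3.9437 - 1.4327i


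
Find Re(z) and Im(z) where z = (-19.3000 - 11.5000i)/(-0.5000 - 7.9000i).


Multiply by conjugate: (-19.3000 - 11.5000i)(-0.5000 + 7.9000i) / ((-0.5)^2 + (-7.9)^2)
Numerator real = -19.3*(-0.5) - (11.5)*(-7.9) = 100.5
Numerator imag = -11.5*(-0.5) - (-19.3)*(-7.9) = -146.72
Denominator = 62.66
Re(z) = 100.5/62.66 = 1.6039
Im(z) = -146.72/62.66 = -2.3415

Re(z) = 1.6039, Im(z) = -2.3415


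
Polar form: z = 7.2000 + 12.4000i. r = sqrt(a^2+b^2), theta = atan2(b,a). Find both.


r = sqrt(51.84+153.76) = sqrt(205.6) = 14.3388
theta = atan2(12.4, 7.2) = 59.8586 degrees

r = 14.3388, theta = 59.8586 degrees


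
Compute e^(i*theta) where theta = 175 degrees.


cos(175°) = -0.9962
sin(175°) = 0.0872

e^(i*175°) = -0.9962 + 0.0872i


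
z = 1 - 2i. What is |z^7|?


|z| = sqrt(1+4) = sqrt(5) = 2.2361
|z^7| = |z|^7 = (sqrt(5))^7 = 5^3 * sqrt(5) = 125*sqrt(5)

|z^7| = 125*sqrt(5) ≈ 279.5085


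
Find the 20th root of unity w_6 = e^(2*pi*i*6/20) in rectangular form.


Angle = 360*6/20 = 108°
a = cos(108°) = -0.3090
b = sin(108°) = 0.9511

-0.3090 + 0.9511i


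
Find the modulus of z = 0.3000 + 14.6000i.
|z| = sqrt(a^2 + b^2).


|z| = sqrt(0.3^2 + 14.6^2) = sqrt(0.09 + 213.16) = sqrt(213.25) = 14.6031

|z| = 14.6031


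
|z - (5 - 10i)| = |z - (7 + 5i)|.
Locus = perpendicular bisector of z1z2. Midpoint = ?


Equal distances means the locus is the perpendicular bisector of z1 and z2.
Midpoint = ((5+7)/2, (-10+5)/2) = (6.0000, -2.5000)

Perpendicular bisector through (6.0000, -2.5000)


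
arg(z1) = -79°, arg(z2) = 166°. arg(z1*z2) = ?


arg(z1*z2) = -79° + 166° = 87°
Normalized to (-180°, 180°]: 87°

87°


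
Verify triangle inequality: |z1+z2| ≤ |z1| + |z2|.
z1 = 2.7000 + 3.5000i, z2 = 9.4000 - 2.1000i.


|z1| = sqrt(2.7^2 + 3.5^2) = sqrt(19.54) = 4.4204
|z2| = sqrt(9.4^2 + (-2.1)^2) = sqrt(92.77) = 9.6317
z1+z2 = 12.1000 + 1.4000i
|z1+z2| = sqrt(148.37) = 12.1807
|z1|+|z2| = 4.4204 + 9.6317 = 14.0521

|z1+z2| = 12.1807 ≤ |z1|+|z2| = 14.0521 (verified)


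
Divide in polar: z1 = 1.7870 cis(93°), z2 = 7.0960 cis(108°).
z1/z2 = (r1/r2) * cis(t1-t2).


r = 1.7870 / 7.0960 = 0.2518
theta = 93° - 108° = -15° = 345° (mod 360)

0.2518 cis(345°)


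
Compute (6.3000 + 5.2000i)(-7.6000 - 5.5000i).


Real = 6.3*(-7.6) - 5.2*(-5.5) = -47.88 - (-28.6) = -19.28
Imag = 6.3*(-5.5) - (7.6)*5.2 = -34.65 - (39.52) = -74.17

-19.2800 - 74.1700i


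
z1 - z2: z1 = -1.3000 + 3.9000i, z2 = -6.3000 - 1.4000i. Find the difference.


Real: -1.3 + 6.3 = 5
Imag: 3.9 + 1.4 = 5.3

5.0000 + 5.3000i


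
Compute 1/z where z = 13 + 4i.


|z|^2 = 169+16 = 185
1/z = (13 - 4i)/185

1/z = 0.0703 - 0.0216i
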